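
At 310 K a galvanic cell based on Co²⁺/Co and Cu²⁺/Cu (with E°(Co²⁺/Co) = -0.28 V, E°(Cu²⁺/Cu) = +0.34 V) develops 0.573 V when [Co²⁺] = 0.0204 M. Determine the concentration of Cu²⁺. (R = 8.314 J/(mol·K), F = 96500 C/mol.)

From the Nernst equation, ln Q = nF(E° − E)/RT = 2×96500×(0.62 − 0.573)/(8.314×310) = 3.520, so Q = 33.8.
With Q = [Co²⁺]/[Cu²⁺] and the known concentrations, [Cu²⁺] in the denominator gives [Cu²⁺] = 6 × 10^-4 M.

6 × 10^-4 M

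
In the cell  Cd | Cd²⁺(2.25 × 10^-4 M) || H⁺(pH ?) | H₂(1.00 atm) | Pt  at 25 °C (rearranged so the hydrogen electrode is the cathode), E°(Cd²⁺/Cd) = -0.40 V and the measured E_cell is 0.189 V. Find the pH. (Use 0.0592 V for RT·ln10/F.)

E°_cell = 0.40 V and n = 2.
log Q = n(E° − E)/0.0592 = 2×(0.40 − 0.189)/0.0592 = 7.128.
With Q = [Cd²⁺]·P(H₂) / [H⁺]^2, solving for [H⁺] gives log[H⁺] = -5.388, so pH = 5.39.

pH = 5.39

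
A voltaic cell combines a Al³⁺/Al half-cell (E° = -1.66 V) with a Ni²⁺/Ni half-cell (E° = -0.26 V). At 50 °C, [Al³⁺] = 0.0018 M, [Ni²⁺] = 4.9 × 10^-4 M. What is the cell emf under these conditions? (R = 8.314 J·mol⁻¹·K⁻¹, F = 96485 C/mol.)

1.35 V

The Ni²⁺/Ni couple has the higher reduction potential and acts as the cathode, so E°_cell = -0.26 − (-1.66) = 1.40 V.
Balancing electrons gives n = 6; the reaction quotient is Q = [Al³⁺]^2/[Ni²⁺]^3 = 2.75 × 10^4.
E = E° − (RT/nF) ln Q = 1.40 − (8.314×323)/(6×96485) × (10.223) = 1.400 − 0.047 = 1.353 V.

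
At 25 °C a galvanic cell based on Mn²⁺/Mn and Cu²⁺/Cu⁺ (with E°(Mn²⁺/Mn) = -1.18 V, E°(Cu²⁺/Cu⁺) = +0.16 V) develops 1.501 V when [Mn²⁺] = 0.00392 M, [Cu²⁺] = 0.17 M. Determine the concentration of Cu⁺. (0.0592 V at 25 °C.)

0.0052 M

From the Nernst equation, log Q = n(E° − E)/0.0592 = 2(1.34 − 1.501)/0.0592 = -5.439, so Q = 3.64 × 10^-6.
With Q = [Mn²⁺]·[Cu⁺]^2/[Cu²⁺]^2 and the known concentrations, [Cu⁺]^2 in the numerator gives [Cu⁺] = 0.0052 M.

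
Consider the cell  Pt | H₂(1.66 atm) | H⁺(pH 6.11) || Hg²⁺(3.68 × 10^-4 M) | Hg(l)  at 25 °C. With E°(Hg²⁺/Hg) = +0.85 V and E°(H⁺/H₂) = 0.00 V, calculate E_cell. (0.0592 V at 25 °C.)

1.12 V

The Hg²⁺/Hg couple is the cathode, so E°_cell = 0.85 V; n = 2.
[H⁺] = 10^(−6.11) = 7.8 × 10^-7 M, and Q = [H⁺]^2 / ([Hg²⁺]·P(H₂)) = 9.86 × 10^-10.
E = E° − (0.0592/2) log Q = 0.85 − (0.0592/2)(-9.006) = 1.117 V.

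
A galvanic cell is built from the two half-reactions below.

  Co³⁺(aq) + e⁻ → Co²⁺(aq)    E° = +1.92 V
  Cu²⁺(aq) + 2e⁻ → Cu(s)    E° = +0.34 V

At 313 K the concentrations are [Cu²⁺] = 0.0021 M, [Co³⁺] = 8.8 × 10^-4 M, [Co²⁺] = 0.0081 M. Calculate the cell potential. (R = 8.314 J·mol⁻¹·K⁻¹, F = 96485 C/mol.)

1.60 V

The Co³⁺/Co²⁺ couple has the higher reduction potential and acts as the cathode, so E°_cell = +1.92 − (+0.34) = 1.58 V.
Balancing electrons gives n = 2; the reaction quotient is Q = [Cu²⁺]·[Co²⁺]^2/[Co³⁺]^2 = 0.178.
E = E° − (RT/nF) ln Q = 1.58 − (8.314×313)/(2×96485) × (-1.726) = 1.580 + 0.023 = 1.603 V.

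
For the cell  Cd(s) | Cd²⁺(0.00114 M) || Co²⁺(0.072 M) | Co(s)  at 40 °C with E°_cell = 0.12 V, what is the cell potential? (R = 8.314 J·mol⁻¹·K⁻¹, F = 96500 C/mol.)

Balancing electrons gives n = 2; the reaction quotient is Q = [Cd²⁺]/[Co²⁺] = 0.0158.
E = E° − (RT/nF) ln Q = 0.12 − (8.314×313)/(2×96500) × (-4.146) = 0.120 + 0.056 = 0.176 V.

0.176 V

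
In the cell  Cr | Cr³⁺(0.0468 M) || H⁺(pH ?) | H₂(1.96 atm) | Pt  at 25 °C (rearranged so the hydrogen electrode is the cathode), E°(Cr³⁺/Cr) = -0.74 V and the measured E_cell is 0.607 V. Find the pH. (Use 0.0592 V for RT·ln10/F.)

E°_cell = 0.74 V and n = 6.
log Q = n(E° − E)/0.0592 = 6×(0.74 − 0.607)/0.0592 = 13.480.
With Q = [Cr³⁺]^2·P(H₂)^3 / [H⁺]^6, solving for [H⁺] gives log[H⁺] = -2.544, so pH = 2.54.

pH = 2.54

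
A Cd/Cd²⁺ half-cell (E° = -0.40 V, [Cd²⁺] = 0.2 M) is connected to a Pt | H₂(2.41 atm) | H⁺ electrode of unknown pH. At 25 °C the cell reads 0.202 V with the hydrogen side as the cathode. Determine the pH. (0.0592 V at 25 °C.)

pH = 3.50

E°_cell = 0.40 V and n = 2.
log Q = n(E° − E)/0.0592 = 2×(0.40 − 0.202)/0.0592 = 6.689.
With Q = [Cd²⁺]·P(H₂) / [H⁺]^2, solving for [H⁺] gives log[H⁺] = -3.503, so pH = 3.50.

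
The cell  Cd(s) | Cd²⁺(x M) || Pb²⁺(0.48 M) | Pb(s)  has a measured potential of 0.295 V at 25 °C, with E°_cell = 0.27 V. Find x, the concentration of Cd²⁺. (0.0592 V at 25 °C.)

0.069 M

From the Nernst equation, log Q = n(E° − E)/0.0592 = 2(0.27 − 0.295)/0.0592 = -0.845, so Q = 0.143.
With Q = [Cd²⁺]/[Pb²⁺] and the known concentrations, [Cd²⁺] in the numerator gives [Cd²⁺] = 0.069 M.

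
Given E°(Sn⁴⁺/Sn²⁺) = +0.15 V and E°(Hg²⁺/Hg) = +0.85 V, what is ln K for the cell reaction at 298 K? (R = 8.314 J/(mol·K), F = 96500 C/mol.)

E°_cell = +0.85 − (+0.15) = 0.70 V, with n = 2 electrons transferred.
At equilibrium E = 0, so the Nernst equation gives ln K = nFE°/RT = (2)(96500)(0.70)/((8.314)(298)) = 54.53.

ln K = 54.5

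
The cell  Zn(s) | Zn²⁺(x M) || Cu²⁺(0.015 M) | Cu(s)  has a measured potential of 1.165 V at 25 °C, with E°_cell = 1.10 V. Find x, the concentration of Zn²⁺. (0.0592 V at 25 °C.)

9.6 × 10^-5 M

From the Nernst equation, log Q = n(E° − E)/0.0592 = 2(1.10 − 1.165)/0.0592 = -2.196, so Q = 0.00637.
With Q = [Zn²⁺]/[Cu²⁺] and the known concentrations, [Zn²⁺] in the numerator gives [Zn²⁺] = 9.6 × 10^-5 M.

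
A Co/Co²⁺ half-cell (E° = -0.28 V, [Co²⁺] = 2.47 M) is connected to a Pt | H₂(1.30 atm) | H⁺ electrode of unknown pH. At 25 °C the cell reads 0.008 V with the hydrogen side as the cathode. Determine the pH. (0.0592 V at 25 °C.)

E°_cell = 0.28 V and n = 2.
log Q = n(E° − E)/0.0592 = 2×(0.28 − 0.008)/0.0592 = 9.189.
With Q = [Co²⁺]·P(H₂) / [H⁺]^2, solving for [H⁺] gives log[H⁺] = -4.341, so pH = 4.34.

pH = 4.34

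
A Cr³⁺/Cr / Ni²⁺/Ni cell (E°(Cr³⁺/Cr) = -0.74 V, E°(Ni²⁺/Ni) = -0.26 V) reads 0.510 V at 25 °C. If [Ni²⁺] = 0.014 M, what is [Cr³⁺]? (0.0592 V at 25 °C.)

5 × 10^-5 M

From the Nernst equation, log Q = n(E° − E)/0.0592 = 6(0.48 − 0.510)/0.0592 = -3.041, so Q = 9.11 × 10^-4.
With Q = [Cr³⁺]^2/[Ni²⁺]^3 and the known concentrations, [Cr³⁺]^2 in the numerator gives [Cr³⁺] = 5 × 10^-5 M.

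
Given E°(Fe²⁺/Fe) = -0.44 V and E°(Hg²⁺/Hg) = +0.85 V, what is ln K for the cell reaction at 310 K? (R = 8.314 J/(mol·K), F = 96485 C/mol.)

E°_cell = +0.85 − (-0.44) = 1.29 V, with n = 2 electrons transferred.
At equilibrium E = 0, so the Nernst equation gives ln K = nFE°/RT = (2)(96485)(1.29)/((8.314)(310)) = 96.58.

ln K = 96.6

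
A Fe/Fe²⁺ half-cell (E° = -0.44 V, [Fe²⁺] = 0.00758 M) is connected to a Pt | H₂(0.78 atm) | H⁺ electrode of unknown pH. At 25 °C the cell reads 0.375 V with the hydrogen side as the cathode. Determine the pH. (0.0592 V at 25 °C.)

pH = 2.21

E°_cell = 0.44 V and n = 2.
log Q = n(E° − E)/0.0592 = 2×(0.44 − 0.375)/0.0592 = 2.196.
With Q = [Fe²⁺]·P(H₂) / [H⁺]^2, solving for [H⁺] gives log[H⁺] = -2.212, so pH = 2.21.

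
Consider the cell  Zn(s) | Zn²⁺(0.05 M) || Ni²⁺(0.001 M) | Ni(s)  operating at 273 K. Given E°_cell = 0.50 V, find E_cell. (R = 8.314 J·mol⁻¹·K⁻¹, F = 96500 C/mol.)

0.454 V

Balancing electrons gives n = 2; the reaction quotient is Q = [Zn²⁺]/[Ni²⁺] = 50.0.
E = E° − (RT/nF) ln Q = 0.50 − (8.314×273)/(2×96500) × (3.912) = 0.500 − 0.046 = 0.454 V.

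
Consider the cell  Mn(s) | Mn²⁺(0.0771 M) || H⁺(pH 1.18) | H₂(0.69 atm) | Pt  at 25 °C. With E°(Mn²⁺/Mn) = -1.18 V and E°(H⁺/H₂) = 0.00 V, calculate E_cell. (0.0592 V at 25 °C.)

The hydrogen couple is the cathode, so E°_cell = 1.18 V; n = 2.
[H⁺] = 10^(−1.18) = 0.066 M, and Q = [Mn²⁺]·P(H₂) / [H⁺]^2 = 12.2.
E = E° − (0.0592/2) log Q = 1.18 − (0.0592/2)(1.086) = 1.148 V.

1.15 V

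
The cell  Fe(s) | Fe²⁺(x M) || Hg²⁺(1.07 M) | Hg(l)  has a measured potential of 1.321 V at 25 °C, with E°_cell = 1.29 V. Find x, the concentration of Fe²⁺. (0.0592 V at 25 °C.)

From the Nernst equation, log Q = n(E° − E)/0.0592 = 2(1.29 − 1.321)/0.0592 = -1.047, so Q = 0.0897.
With Q = [Fe²⁺]/[Hg²⁺] and the known concentrations, [Fe²⁺] in the numerator gives [Fe²⁺] = 0.096 M.

0.096 M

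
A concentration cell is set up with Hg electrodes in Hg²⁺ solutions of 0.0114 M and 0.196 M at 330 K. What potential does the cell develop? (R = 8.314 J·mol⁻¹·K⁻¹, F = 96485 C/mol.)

Both half-cells are Hg²⁺/Hg, so E°_cell = 0. The concentrated side is the cathode; the cell reaction moves Hg²⁺ from high to low concentration with n = 2.
Q = [Hg²⁺]_dilute/[Hg²⁺]_conc = 0.0114/0.196 = 0.0582.
E = 0 − (RT/nF) ln Q = −((8.314×330)/(2×96485))(-2.845) = 0.0404 V.

0.040 V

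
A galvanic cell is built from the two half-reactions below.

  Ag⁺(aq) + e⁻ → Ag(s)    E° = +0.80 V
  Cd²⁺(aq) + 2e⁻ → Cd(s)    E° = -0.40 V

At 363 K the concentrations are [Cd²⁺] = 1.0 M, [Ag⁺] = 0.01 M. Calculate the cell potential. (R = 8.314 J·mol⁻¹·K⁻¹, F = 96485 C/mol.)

The Ag⁺/Ag couple has the higher reduction potential and acts as the cathode, so E°_cell = +0.80 − (-0.40) = 1.20 V.
Balancing electrons gives n = 2; the reaction quotient is Q = [Cd²⁺]/[Ag⁺]^2 = 1 × 10^4.
E = E° − (RT/nF) ln Q = 1.20 − (8.314×363)/(2×96485) × (9.210) = 1.200 − 0.144 = 1.056 V.

1.06 V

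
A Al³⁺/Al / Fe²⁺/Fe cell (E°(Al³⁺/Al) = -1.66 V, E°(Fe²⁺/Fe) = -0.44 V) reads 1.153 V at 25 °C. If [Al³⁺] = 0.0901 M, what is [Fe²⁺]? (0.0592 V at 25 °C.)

0.0011 M

From the Nernst equation, log Q = n(E° − E)/0.0592 = 6(1.22 − 1.153)/0.0592 = 6.791, so Q = 6.17 × 10^6.
With Q = [Al³⁺]^2/[Fe²⁺]^3 and the known concentrations, [Fe²⁺]^3 in the denominator gives [Fe²⁺] = 0.0011 M.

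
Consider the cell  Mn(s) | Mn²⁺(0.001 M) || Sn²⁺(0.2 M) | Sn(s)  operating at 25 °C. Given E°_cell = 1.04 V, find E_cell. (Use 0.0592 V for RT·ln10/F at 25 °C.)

Balancing electrons gives n = 2; the reaction quotient is Q = [Mn²⁺]/[Sn²⁺] = 0.00500.
At 25 °C, E = E° − (0.0592/n) log Q = 1.04 − (0.0592/2)(-2.301) = 1.040 + 0.068 = 1.108 V.

1.11 V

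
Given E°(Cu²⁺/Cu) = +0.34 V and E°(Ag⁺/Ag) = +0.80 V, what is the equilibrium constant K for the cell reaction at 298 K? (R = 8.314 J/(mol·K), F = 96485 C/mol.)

E°_cell = +0.80 − (+0.34) = 0.46 V, with n = 2 electrons transferred.
At equilibrium E = 0, so the Nernst equation gives ln K = nFE°/RT = (2)(96485)(0.46)/((8.314)(298)) = 35.83.
K = e^35.83 = 3.6 × 10^15.

3.6 × 10^15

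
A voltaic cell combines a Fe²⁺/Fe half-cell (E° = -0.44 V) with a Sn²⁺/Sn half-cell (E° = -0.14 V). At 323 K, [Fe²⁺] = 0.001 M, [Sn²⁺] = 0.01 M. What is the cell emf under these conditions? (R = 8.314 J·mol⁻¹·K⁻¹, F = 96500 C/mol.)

The Sn²⁺/Sn couple has the higher reduction potential and acts as the cathode, so E°_cell = -0.14 − (-0.44) = 0.30 V.
Balancing electrons gives n = 2; the reaction quotient is Q = [Fe²⁺]/[Sn²⁺] = 0.100.
E = E° − (RT/nF) ln Q = 0.30 − (8.314×323)/(2×96500) × (-2.303) = 0.300 + 0.032 = 0.332 V.

0.332 V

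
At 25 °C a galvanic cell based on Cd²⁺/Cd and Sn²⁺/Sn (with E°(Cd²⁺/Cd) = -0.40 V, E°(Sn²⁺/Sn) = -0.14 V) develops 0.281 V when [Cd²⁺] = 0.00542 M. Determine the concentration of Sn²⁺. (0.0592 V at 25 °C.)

From the Nernst equation, log Q = n(E° − E)/0.0592 = 2(0.26 − 0.281)/0.0592 = -0.709, so Q = 0.195.
With Q = [Cd²⁺]/[Sn²⁺] and the known concentrations, [Sn²⁺] in the denominator gives [Sn²⁺] = 0.028 M.

0.028 M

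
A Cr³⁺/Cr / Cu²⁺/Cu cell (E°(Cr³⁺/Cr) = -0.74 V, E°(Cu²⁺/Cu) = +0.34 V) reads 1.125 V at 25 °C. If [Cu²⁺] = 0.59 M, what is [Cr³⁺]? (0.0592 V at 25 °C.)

From the Nernst equation, log Q = n(E° − E)/0.0592 = 6(1.08 − 1.125)/0.0592 = -4.561, so Q = 2.75 × 10^-5.
With Q = [Cr³⁺]^2/[Cu²⁺]^3 and the known concentrations, [Cr³⁺]^2 in the numerator gives [Cr³⁺] = 0.0024 M.

0.0024 M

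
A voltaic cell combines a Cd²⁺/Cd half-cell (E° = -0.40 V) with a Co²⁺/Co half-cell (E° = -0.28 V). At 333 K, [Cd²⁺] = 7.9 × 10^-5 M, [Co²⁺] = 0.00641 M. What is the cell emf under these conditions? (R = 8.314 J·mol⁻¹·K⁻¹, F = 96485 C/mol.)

0.183 V

The Co²⁺/Co couple has the higher reduction potential and acts as the cathode, so E°_cell = -0.28 − (-0.40) = 0.12 V.
Balancing electrons gives n = 2; the reaction quotient is Q = [Cd²⁺]/[Co²⁺] = 0.0123.
E = E° − (RT/nF) ln Q = 0.12 − (8.314×333)/(2×96485) × (-4.396) = 0.120 + 0.063 = 0.183 V.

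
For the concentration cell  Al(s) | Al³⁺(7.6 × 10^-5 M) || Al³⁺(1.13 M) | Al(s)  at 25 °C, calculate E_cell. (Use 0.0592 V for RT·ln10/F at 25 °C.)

0.082 V

Both half-cells are Al³⁺/Al, so E°_cell = 0. The concentrated side is the cathode; the cell reaction moves Al³⁺ from high to low concentration with n = 3.
Q = [Al³⁺]_dilute/[Al³⁺]_conc = 7.6 × 10^-5/1.13 = 6.73 × 10^-5.
E = 0 − (0.0592/3) log Q = −(0.0592/3)(-4.172) = 0.0823 V.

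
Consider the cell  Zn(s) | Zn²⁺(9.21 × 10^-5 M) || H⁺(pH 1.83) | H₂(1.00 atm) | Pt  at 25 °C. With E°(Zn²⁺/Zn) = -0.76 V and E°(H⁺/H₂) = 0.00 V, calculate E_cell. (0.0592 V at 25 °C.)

0.77 V

The hydrogen couple is the cathode, so E°_cell = 0.76 V; n = 2.
[H⁺] = 10^(−1.83) = 0.015 M, and Q = [Zn²⁺]·P(H₂) / [H⁺]^2 = 0.421.
E = E° − (0.0592/2) log Q = 0.76 − (0.0592/2)(-0.376) = 0.771 V.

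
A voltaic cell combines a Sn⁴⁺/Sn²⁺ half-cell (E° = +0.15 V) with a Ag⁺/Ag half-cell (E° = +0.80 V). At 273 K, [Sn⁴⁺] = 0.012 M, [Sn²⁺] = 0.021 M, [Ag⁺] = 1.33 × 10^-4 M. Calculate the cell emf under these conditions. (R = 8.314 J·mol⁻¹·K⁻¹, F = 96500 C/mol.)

0.447 V

The Ag⁺/Ag couple has the higher reduction potential and acts as the cathode, so E°_cell = +0.80 − (+0.15) = 0.65 V.
Balancing electrons gives n = 2; the reaction quotient is Q = [Sn⁴⁺]/([Sn²⁺]·[Ag⁺]^2) = 3.23 × 10^7.
E = E° − (RT/nF) ln Q = 0.65 − (8.314×273)/(2×96500) × (17.291) = 0.650 − 0.203 = 0.447 V.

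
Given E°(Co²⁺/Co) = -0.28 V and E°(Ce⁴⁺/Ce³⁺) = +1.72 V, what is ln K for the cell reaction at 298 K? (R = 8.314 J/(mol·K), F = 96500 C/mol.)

E°_cell = +1.72 − (-0.28) = 2.00 V, with n = 2 electrons transferred.
At equilibrium E = 0, so the Nernst equation gives ln K = nFE°/RT = (2)(96500)(2.00)/((8.314)(298)) = 155.80.

ln K = 155.8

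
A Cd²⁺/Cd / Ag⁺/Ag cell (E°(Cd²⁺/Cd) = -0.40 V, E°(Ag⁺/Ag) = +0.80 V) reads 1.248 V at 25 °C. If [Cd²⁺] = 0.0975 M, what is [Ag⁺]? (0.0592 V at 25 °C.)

2.0 M

From the Nernst equation, log Q = n(E° − E)/0.0592 = 2(1.20 − 1.248)/0.0592 = -1.622, so Q = 0.0239.
With Q = [Cd²⁺]/[Ag⁺]^2 and the known concentrations, [Ag⁺]^2 in the denominator gives [Ag⁺] = 2.0 M.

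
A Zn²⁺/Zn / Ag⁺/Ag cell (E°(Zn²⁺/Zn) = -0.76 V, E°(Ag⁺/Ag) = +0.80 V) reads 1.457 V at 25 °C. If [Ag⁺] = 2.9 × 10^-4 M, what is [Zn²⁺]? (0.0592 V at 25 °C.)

2.5 × 10^-4 M

From the Nernst equation, log Q = n(E° − E)/0.0592 = 2(1.56 − 1.457)/0.0592 = 3.480, so Q = 3020.
With Q = [Zn²⁺]/[Ag⁺]^2 and the known concentrations, [Zn²⁺] in the numerator gives [Zn²⁺] = 2.5 × 10^-4 M.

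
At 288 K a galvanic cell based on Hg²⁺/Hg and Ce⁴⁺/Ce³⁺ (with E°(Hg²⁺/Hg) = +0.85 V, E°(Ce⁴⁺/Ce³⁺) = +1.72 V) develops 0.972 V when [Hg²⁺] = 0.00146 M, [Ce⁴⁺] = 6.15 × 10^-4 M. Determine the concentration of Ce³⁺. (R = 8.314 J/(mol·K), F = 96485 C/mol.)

From the Nernst equation, ln Q = nF(E° − E)/RT = 2×96485×(0.87 − 0.972)/(8.314×288) = -8.220, so Q = 2.69 × 10^-4.
With Q = [Hg²⁺]·[Ce³⁺]^2/[Ce⁴⁺]^2 and the known concentrations, [Ce³⁺]^2 in the numerator gives [Ce³⁺] = 2.6 × 10^-4 M.

2.6 × 10^-4 M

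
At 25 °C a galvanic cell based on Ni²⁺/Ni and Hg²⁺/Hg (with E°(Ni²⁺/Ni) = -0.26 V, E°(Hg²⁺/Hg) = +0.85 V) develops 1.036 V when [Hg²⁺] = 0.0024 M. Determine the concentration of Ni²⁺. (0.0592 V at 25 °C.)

0.76 M

From the Nernst equation, log Q = n(E° − E)/0.0592 = 2(1.11 − 1.036)/0.0592 = 2.500, so Q = 316.
With Q = [Ni²⁺]/[Hg²⁺] and the known concentrations, [Ni²⁺] in the numerator gives [Ni²⁺] = 0.76 M.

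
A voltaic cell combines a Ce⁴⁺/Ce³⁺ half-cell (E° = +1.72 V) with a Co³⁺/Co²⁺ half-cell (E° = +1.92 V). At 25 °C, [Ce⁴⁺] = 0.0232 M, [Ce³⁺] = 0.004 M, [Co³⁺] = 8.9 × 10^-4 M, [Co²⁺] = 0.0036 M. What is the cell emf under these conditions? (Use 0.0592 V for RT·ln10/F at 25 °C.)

The Co³⁺/Co²⁺ couple has the higher reduction potential and acts as the cathode, so E°_cell = +1.92 − (+1.72) = 0.20 V.
Balancing electrons gives n = 1; the reaction quotient is Q = [Ce⁴⁺]·[Co²⁺]/([Ce³⁺]·[Co³⁺]) = 23.5.
At 25 °C, E = E° − (0.0592/n) log Q = 0.20 − (0.0592/1)(1.370) = 0.200 − 0.081 = 0.119 V.

0.119 V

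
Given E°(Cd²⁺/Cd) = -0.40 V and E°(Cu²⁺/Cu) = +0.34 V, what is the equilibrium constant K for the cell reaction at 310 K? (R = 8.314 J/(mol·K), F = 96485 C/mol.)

1.2 × 10^24

E°_cell = +0.34 − (-0.40) = 0.74 V, with n = 2 electrons transferred.
At equilibrium E = 0, so the Nernst equation gives ln K = nFE°/RT = (2)(96485)(0.74)/((8.314)(310)) = 55.41.
K = e^55.41 = 1.2 × 10^24.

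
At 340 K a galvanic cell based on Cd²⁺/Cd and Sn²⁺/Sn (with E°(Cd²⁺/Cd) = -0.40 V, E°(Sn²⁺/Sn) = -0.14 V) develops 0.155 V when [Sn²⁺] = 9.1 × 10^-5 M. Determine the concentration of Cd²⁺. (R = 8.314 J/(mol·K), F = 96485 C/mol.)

From the Nernst equation, ln Q = nF(E° − E)/RT = 2×96485×(0.26 − 0.155)/(8.314×340) = 7.168, so Q = 1300.
With Q = [Cd²⁺]/[Sn²⁺] and the known concentrations, [Cd²⁺] in the numerator gives [Cd²⁺] = 0.12 M.

0.12 M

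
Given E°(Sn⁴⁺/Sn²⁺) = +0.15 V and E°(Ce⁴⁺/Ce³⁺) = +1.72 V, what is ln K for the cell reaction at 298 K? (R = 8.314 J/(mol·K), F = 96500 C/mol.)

E°_cell = +1.72 − (+0.15) = 1.57 V, with n = 2 electrons transferred.
At equilibrium E = 0, so the Nernst equation gives ln K = nFE°/RT = (2)(96500)(1.57)/((8.314)(298)) = 122.30.

ln K = 122.3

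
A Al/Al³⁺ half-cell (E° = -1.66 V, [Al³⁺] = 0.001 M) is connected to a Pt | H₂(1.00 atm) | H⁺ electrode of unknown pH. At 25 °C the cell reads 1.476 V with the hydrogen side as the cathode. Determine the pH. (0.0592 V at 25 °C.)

pH = 4.11

E°_cell = 1.66 V and n = 6.
log Q = n(E° − E)/0.0592 = 6×(1.66 − 1.476)/0.0592 = 18.649.
With Q = [Al³⁺]^2·P(H₂)^3 / [H⁺]^6, solving for [H⁺] gives log[H⁺] = -4.108, so pH = 4.11.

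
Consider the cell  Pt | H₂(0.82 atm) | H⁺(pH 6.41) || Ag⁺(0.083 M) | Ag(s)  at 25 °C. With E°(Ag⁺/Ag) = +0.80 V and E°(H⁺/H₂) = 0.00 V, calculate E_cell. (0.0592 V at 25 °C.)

1.11 V

The Ag⁺/Ag couple is the cathode, so E°_cell = 0.80 V; n = 2.
[H⁺] = 10^(−6.41) = 3.9 × 10^-7 M, and Q = [H⁺]^2 / ([Ag⁺]^2·P(H₂)) = 2.68 × 10^-11.
E = E° − (0.0592/2) log Q = 0.80 − (0.0592/2)(-10.572) = 1.113 V.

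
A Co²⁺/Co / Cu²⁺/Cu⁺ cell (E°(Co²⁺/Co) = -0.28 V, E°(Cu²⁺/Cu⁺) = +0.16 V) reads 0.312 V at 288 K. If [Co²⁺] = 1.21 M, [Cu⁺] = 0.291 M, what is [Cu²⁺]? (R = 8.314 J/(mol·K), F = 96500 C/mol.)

0.0018 M

From the Nernst equation, ln Q = nF(E° − E)/RT = 2×96500×(0.44 − 0.312)/(8.314×288) = 10.317, so Q = 3.03 × 10^4.
With Q = [Co²⁺]·[Cu⁺]^2/[Cu²⁺]^2 and the known concentrations, [Cu²⁺]^2 in the denominator gives [Cu²⁺] = 0.0018 M.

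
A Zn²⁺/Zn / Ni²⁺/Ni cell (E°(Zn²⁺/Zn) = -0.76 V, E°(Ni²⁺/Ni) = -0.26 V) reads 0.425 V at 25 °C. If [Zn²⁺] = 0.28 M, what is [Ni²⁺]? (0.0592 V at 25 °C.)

From the Nernst equation, log Q = n(E° − E)/0.0592 = 2(0.50 − 0.425)/0.0592 = 2.534, so Q = 342.
With Q = [Zn²⁺]/[Ni²⁺] and the known concentrations, [Ni²⁺] in the denominator gives [Ni²⁺] = 8.2 × 10^-4 M.

8.2 × 10^-4 M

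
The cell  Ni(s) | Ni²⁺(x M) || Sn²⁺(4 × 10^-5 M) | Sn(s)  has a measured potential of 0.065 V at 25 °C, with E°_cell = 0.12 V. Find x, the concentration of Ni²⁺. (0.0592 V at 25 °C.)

From the Nernst equation, log Q = n(E° − E)/0.0592 = 2(0.12 − 0.065)/0.0592 = 1.858, so Q = 72.1.
With Q = [Ni²⁺]/[Sn²⁺] and the known concentrations, [Ni²⁺] in the numerator gives [Ni²⁺] = 0.0029 M.

0.0029 M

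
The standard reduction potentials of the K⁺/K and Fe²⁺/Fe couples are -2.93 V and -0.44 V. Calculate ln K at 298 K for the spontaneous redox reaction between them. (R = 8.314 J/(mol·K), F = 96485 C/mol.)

ln K = 193.9

E°_cell = -0.44 − (-2.93) = 2.49 V, with n = 2 electrons transferred.
At equilibrium E = 0, so the Nernst equation gives ln K = nFE°/RT = (2)(96485)(2.49)/((8.314)(298)) = 193.94.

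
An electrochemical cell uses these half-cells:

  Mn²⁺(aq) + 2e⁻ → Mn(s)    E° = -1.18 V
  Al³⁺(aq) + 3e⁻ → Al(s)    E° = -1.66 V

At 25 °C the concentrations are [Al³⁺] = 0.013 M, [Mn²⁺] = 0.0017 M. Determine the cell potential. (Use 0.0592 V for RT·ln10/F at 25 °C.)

0.435 V

The Mn²⁺/Mn couple has the higher reduction potential and acts as the cathode, so E°_cell = -1.18 − (-1.66) = 0.48 V.
Balancing electrons gives n = 6; the reaction quotient is Q = [Al³⁺]^2/[Mn²⁺]^3 = 3.44 × 10^4.
At 25 °C, E = E° − (0.0592/n) log Q = 0.48 − (0.0592/6)(4.537) = 0.480 − 0.045 = 0.435 V.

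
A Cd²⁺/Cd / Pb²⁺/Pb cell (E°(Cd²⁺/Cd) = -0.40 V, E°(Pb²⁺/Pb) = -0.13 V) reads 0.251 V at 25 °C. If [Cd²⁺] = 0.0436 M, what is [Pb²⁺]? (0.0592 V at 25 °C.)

0.0099 M

From the Nernst equation, log Q = n(E° − E)/0.0592 = 2(0.27 − 0.251)/0.0592 = 0.642, so Q = 4.38.
With Q = [Cd²⁺]/[Pb²⁺] and the known concentrations, [Pb²⁺] in the denominator gives [Pb²⁺] = 0.0099 M.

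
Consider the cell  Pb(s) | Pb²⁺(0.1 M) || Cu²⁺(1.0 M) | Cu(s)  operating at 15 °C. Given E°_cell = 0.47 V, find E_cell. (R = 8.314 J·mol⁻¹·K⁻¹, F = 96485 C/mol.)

Balancing electrons gives n = 2; the reaction quotient is Q = [Pb²⁺]/[Cu²⁺] = 0.100.
E = E° − (RT/nF) ln Q = 0.47 − (8.314×288)/(2×96485) × (-2.303) = 0.470 + 0.029 = 0.499 V.

0.499 V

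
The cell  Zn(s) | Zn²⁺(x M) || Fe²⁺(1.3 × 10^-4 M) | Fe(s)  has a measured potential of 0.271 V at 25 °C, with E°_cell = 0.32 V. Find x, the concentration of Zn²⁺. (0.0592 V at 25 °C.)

From the Nernst equation, log Q = n(E° − E)/0.0592 = 2(0.32 − 0.271)/0.0592 = 1.655, so Q = 45.2.
With Q = [Zn²⁺]/[Fe²⁺] and the known concentrations, [Zn²⁺] in the numerator gives [Zn²⁺] = 0.0059 M.

0.0059 M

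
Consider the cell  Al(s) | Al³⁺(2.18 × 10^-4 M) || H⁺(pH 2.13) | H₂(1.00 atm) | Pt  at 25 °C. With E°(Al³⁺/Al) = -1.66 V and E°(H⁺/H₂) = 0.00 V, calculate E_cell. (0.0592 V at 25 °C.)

1.61 V

The hydrogen couple is the cathode, so E°_cell = 1.66 V; n = 6.
[H⁺] = 10^(−2.13) = 0.0074 M, and Q = [Al³⁺]^2·P(H₂)^3 / [H⁺]^6 = 2.86 × 10^5.
E = E° − (0.0592/6) log Q = 1.66 − (0.0592/6)(5.457) = 1.606 V.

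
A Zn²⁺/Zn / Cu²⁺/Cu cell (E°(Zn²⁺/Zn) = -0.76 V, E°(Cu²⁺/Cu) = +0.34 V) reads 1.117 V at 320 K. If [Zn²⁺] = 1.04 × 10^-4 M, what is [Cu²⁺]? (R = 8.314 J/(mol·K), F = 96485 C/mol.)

3.6 × 10^-4 M

From the Nernst equation, ln Q = nF(E° − E)/RT = 2×96485×(1.10 − 1.117)/(8.314×320) = -1.233, so Q = 0.291.
With Q = [Zn²⁺]/[Cu²⁺] and the known concentrations, [Cu²⁺] in the denominator gives [Cu²⁺] = 3.6 × 10^-4 M.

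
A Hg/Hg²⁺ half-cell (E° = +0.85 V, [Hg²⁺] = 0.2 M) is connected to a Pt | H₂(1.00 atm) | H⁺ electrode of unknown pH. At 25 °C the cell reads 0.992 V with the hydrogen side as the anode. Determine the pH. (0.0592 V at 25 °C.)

E°_cell = 0.85 V and n = 2.
log Q = n(E° − E)/0.0592 = 2×(0.85 − 0.992)/0.0592 = -4.797.
With Q = [H⁺]^2 / ([Hg²⁺]·P(H₂)), solving for [H⁺] gives log[H⁺] = -2.748, so pH = 2.75.

pH = 2.75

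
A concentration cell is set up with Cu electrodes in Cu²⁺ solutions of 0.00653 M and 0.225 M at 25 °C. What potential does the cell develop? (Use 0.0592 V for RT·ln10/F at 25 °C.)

0.045 V

Both half-cells are Cu²⁺/Cu, so E°_cell = 0. The concentrated side is the cathode; the cell reaction moves Cu²⁺ from high to low concentration with n = 2.
Q = [Cu²⁺]_dilute/[Cu²⁺]_conc = 0.00653/0.225 = 0.0290.
E = 0 − (0.0592/2) log Q = −(0.0592/2)(-1.537) = 0.0455 V.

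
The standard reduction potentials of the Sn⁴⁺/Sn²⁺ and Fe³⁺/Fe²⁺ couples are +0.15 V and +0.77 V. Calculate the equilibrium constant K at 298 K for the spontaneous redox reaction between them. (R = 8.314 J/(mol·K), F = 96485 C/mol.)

9.4 × 10^20

E°_cell = +0.77 − (+0.15) = 0.62 V, with n = 2 electrons transferred.
At equilibrium E = 0, so the Nernst equation gives ln K = nFE°/RT = (2)(96485)(0.62)/((8.314)(298)) = 48.29.
K = e^48.29 = 9.4 × 10^20.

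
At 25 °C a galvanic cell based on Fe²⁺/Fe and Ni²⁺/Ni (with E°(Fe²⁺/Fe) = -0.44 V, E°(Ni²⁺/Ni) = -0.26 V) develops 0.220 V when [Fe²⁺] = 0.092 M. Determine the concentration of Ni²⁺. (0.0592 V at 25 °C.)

2.1 M

From the Nernst equation, log Q = n(E° − E)/0.0592 = 2(0.18 − 0.220)/0.0592 = -1.351, so Q = 0.0445.
With Q = [Fe²⁺]/[Ni²⁺] and the known concentrations, [Ni²⁺] in the denominator gives [Ni²⁺] = 2.1 M.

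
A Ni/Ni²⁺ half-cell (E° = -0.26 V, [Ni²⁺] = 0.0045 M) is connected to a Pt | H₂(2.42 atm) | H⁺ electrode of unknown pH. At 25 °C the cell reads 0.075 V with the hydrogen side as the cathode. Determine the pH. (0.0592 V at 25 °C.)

pH = 4.11

E°_cell = 0.26 V and n = 2.
log Q = n(E° − E)/0.0592 = 2×(0.26 − 0.075)/0.0592 = 6.250.
With Q = [Ni²⁺]·P(H₂) / [H⁺]^2, solving for [H⁺] gives log[H⁺] = -4.106, so pH = 4.11.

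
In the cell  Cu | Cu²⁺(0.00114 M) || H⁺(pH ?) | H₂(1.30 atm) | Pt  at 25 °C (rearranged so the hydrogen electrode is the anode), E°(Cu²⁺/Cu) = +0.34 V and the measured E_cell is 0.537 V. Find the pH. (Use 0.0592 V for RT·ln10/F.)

pH = 4.74

E°_cell = 0.34 V and n = 2.
log Q = n(E° − E)/0.0592 = 2×(0.34 − 0.537)/0.0592 = -6.655.
With Q = [H⁺]^2 / ([Cu²⁺]·P(H₂)), solving for [H⁺] gives log[H⁺] = -4.742, so pH = 4.74.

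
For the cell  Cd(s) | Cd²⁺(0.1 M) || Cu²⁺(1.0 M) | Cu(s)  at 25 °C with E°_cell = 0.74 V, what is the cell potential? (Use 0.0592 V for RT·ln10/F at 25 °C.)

0.770 V

Balancing electrons gives n = 2; the reaction quotient is Q = [Cd²⁺]/[Cu²⁺] = 0.100.
At 25 °C, E = E° − (0.0592/n) log Q = 0.74 − (0.0592/2)(-1.000) = 0.740 + 0.030 = 0.770 V.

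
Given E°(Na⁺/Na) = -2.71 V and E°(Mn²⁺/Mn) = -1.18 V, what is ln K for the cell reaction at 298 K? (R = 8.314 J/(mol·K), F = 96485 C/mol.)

ln K = 119.2

E°_cell = -1.18 − (-2.71) = 1.53 V, with n = 2 electrons transferred.
At equilibrium E = 0, so the Nernst equation gives ln K = nFE°/RT = (2)(96485)(1.53)/((8.314)(298)) = 119.17.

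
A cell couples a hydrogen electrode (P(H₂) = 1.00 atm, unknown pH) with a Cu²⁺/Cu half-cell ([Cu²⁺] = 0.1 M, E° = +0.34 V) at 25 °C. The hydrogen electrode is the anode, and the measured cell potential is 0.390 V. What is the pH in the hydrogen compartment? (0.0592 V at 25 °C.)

E°_cell = 0.34 V and n = 2.
log Q = n(E° − E)/0.0592 = 2×(0.34 − 0.390)/0.0592 = -1.689.
With Q = [H⁺]^2 / ([Cu²⁺]·P(H₂)), solving for [H⁺] gives log[H⁺] = -1.345, so pH = 1.34.

pH = 1.34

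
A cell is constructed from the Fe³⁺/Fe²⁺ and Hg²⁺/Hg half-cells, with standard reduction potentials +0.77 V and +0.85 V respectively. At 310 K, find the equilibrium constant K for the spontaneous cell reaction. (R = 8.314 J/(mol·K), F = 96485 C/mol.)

E°_cell = +0.85 − (+0.77) = 0.08 V, with n = 2 electrons transferred.
At equilibrium E = 0, so the Nernst equation gives ln K = nFE°/RT = (2)(96485)(0.08)/((8.314)(310)) = 5.99.
K = e^5.99 = 400.

400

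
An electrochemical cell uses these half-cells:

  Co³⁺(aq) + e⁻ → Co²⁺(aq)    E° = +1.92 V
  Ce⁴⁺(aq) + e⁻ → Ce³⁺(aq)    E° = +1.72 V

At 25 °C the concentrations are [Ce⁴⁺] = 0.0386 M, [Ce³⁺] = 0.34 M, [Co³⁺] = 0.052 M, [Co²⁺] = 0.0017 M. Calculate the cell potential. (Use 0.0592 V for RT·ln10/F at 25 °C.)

0.344 V

The Co³⁺/Co²⁺ couple has the higher reduction potential and acts as the cathode, so E°_cell = +1.92 − (+1.72) = 0.20 V.
Balancing electrons gives n = 1; the reaction quotient is Q = [Ce⁴⁺]·[Co²⁺]/([Ce³⁺]·[Co³⁺]) = 0.00371.
At 25 °C, E = E° − (0.0592/n) log Q = 0.20 − (0.0592/1)(-2.430) = 0.200 + 0.144 = 0.344 V.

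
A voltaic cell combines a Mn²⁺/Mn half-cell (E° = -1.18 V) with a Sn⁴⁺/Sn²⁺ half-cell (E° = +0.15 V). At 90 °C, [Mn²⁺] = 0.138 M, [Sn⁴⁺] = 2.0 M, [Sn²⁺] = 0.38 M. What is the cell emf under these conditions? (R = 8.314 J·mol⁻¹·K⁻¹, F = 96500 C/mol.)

1.39 V

The Sn⁴⁺/Sn²⁺ couple has the higher reduction potential and acts as the cathode, so E°_cell = +0.15 − (-1.18) = 1.33 V.
Balancing electrons gives n = 2; the reaction quotient is Q = [Mn²⁺]·[Sn²⁺]/[Sn⁴⁺] = 0.0262.
E = E° − (RT/nF) ln Q = 1.33 − (8.314×363)/(2×96500) × (-3.641) = 1.330 + 0.057 = 1.387 V.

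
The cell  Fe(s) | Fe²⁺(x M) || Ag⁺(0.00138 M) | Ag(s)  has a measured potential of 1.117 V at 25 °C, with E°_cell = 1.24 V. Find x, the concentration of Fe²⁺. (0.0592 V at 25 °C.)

0.027 M

From the Nernst equation, log Q = n(E° − E)/0.0592 = 2(1.24 − 1.117)/0.0592 = 4.155, so Q = 1.43 × 10^4.
With Q = [Fe²⁺]/[Ag⁺]^2 and the known concentrations, [Fe²⁺] in the numerator gives [Fe²⁺] = 0.027 M.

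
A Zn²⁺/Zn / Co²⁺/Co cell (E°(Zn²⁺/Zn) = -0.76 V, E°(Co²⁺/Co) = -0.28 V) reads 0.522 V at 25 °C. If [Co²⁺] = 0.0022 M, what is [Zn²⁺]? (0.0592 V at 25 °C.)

8.4 × 10^-5 M

From the Nernst equation, log Q = n(E° − E)/0.0592 = 2(0.48 − 0.522)/0.0592 = -1.419, so Q = 0.0381.
With Q = [Zn²⁺]/[Co²⁺] and the known concentrations, [Zn²⁺] in the numerator gives [Zn²⁺] = 8.4 × 10^-5 M.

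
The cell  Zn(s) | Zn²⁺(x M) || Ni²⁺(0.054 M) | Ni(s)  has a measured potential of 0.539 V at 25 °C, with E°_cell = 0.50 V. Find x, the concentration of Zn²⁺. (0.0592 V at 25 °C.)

From the Nernst equation, log Q = n(E° − E)/0.0592 = 2(0.50 − 0.539)/0.0592 = -1.318, so Q = 0.0481.
With Q = [Zn²⁺]/[Ni²⁺] and the known concentrations, [Zn²⁺] in the numerator gives [Zn²⁺] = 0.0026 M.

0.0026 M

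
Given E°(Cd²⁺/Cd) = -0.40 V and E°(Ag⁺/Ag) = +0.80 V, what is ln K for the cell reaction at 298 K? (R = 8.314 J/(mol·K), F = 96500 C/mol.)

ln K = 93.5

E°_cell = +0.80 − (-0.40) = 1.20 V, with n = 2 electrons transferred.
At equilibrium E = 0, so the Nernst equation gives ln K = nFE°/RT = (2)(96500)(1.20)/((8.314)(298)) = 93.48.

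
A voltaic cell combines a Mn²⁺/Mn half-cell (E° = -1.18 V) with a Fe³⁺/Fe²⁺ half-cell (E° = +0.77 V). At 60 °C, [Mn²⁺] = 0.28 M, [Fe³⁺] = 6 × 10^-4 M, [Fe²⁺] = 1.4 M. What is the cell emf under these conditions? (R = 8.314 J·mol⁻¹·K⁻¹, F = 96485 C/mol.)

1.75 V

The Fe³⁺/Fe²⁺ couple has the higher reduction potential and acts as the cathode, so E°_cell = +0.77 − (-1.18) = 1.95 V.
Balancing electrons gives n = 2; the reaction quotient is Q = [Mn²⁺]·[Fe²⁺]^2/[Fe³⁺]^2 = 1.52 × 10^6.
E = E° − (RT/nF) ln Q = 1.95 − (8.314×333)/(2×96485) × (14.237) = 1.950 − 0.204 = 1.746 V.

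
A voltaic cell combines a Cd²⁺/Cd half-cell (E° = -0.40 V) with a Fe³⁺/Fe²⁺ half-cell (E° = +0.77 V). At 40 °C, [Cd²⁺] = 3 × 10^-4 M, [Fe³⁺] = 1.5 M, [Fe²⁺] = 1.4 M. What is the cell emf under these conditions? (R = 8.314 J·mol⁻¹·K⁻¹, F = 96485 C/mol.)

1.28 V

The Fe³⁺/Fe²⁺ couple has the higher reduction potential and acts as the cathode, so E°_cell = +0.77 − (-0.40) = 1.17 V.
Balancing electrons gives n = 2; the reaction quotient is Q = [Cd²⁺]·[Fe²⁺]^2/[Fe³⁺]^2 = 2.61 × 10^-4.
E = E° − (RT/nF) ln Q = 1.17 − (8.314×313)/(2×96485) × (-8.250) = 1.170 + 0.111 = 1.281 V.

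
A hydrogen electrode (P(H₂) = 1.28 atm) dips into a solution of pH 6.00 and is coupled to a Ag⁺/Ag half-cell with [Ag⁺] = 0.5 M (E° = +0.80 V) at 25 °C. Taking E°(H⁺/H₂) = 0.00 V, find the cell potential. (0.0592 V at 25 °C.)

1.14 V

The Ag⁺/Ag couple is the cathode, so E°_cell = 0.80 V; n = 2.
[H⁺] = 10^(−6.00) = 1 × 10^-6 M, and Q = [H⁺]^2 / ([Ag⁺]^2·P(H₂)) = 3.12 × 10^-12.
E = E° − (0.0592/2) log Q = 0.80 − (0.0592/2)(-11.505) = 1.141 V.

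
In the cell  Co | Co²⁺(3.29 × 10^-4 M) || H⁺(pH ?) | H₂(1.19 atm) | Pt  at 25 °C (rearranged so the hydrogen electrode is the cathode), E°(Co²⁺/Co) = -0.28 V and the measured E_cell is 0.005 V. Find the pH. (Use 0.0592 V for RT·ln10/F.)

E°_cell = 0.28 V and n = 2.
log Q = n(E° − E)/0.0592 = 2×(0.28 − 0.005)/0.0592 = 9.291.
With Q = [Co²⁺]·P(H₂) / [H⁺]^2, solving for [H⁺] gives log[H⁺] = -6.349, so pH = 6.35.

pH = 6.35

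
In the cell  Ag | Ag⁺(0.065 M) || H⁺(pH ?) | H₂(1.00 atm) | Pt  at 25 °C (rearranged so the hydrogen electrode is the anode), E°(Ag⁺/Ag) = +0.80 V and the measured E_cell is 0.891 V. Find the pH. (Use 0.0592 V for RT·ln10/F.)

E°_cell = 0.80 V and n = 2.
log Q = n(E° − E)/0.0592 = 2×(0.80 − 0.891)/0.0592 = -3.074.
With Q = [H⁺]^2 / ([Ag⁺]^2·P(H₂)), solving for [H⁺] gives log[H⁺] = -2.724, so pH = 2.72.

pH = 2.72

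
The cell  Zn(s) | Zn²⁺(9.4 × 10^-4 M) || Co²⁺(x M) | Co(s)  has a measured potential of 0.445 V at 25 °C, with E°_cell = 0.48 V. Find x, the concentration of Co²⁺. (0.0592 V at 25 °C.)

From the Nernst equation, log Q = n(E° − E)/0.0592 = 2(0.48 − 0.445)/0.0592 = 1.182, so Q = 15.2.
With Q = [Zn²⁺]/[Co²⁺] and the known concentrations, [Co²⁺] in the denominator gives [Co²⁺] = 6.2 × 10^-5 M.

6.2 × 10^-5 M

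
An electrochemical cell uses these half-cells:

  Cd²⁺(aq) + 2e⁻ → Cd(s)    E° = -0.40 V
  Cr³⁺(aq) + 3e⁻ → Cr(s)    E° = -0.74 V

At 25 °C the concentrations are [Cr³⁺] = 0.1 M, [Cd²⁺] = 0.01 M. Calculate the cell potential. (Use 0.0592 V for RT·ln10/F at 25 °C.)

0.301 V

The Cd²⁺/Cd couple has the higher reduction potential and acts as the cathode, so E°_cell = -0.40 − (-0.74) = 0.34 V.
Balancing electrons gives n = 6; the reaction quotient is Q = [Cr³⁺]^2/[Cd²⁺]^3 = 1 × 10^4.
At 25 °C, E = E° − (0.0592/n) log Q = 0.34 − (0.0592/6)(4.000) = 0.340 − 0.039 = 0.301 V.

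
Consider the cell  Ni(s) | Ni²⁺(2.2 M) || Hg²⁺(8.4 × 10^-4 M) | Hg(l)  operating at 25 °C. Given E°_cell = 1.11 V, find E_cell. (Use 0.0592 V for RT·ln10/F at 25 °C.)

1.01 V

Balancing electrons gives n = 2; the reaction quotient is Q = [Ni²⁺]/[Hg²⁺] = 2620.
At 25 °C, E = E° − (0.0592/n) log Q = 1.11 − (0.0592/2)(3.418) = 1.110 − 0.101 = 1.009 V.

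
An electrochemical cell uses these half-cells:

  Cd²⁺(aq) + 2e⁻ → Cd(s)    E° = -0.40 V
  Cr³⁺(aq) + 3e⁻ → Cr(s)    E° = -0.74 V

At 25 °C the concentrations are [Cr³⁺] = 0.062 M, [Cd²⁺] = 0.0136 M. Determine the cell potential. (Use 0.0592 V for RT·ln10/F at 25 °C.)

The Cd²⁺/Cd couple has the higher reduction potential and acts as the cathode, so E°_cell = -0.40 − (-0.74) = 0.34 V.
Balancing electrons gives n = 6; the reaction quotient is Q = [Cr³⁺]^2/[Cd²⁺]^3 = 1530.
At 25 °C, E = E° − (0.0592/n) log Q = 0.34 − (0.0592/6)(3.184) = 0.340 − 0.031 = 0.309 V.

0.309 V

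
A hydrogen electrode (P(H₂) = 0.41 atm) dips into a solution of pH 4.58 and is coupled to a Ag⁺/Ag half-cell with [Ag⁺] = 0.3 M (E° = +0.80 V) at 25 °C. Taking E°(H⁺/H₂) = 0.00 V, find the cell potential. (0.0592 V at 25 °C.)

The Ag⁺/Ag couple is the cathode, so E°_cell = 0.80 V; n = 2.
[H⁺] = 10^(−4.58) = 2.6 × 10^-5 M, and Q = [H⁺]^2 / ([Ag⁺]^2·P(H₂)) = 1.87 × 10^-8.
E = E° − (0.0592/2) log Q = 0.80 − (0.0592/2)(-7.727) = 1.029 V.

1.03 V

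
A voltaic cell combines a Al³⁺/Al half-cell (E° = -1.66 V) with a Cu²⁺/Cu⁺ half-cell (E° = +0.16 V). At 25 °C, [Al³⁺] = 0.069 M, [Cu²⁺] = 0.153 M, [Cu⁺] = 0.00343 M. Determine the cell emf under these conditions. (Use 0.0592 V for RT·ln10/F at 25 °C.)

The Cu²⁺/Cu⁺ couple has the higher reduction potential and acts as the cathode, so E°_cell = +0.16 − (-1.66) = 1.82 V.
Balancing electrons gives n = 3; the reaction quotient is Q = [Al³⁺]·[Cu⁺]^3/[Cu²⁺]^3 = 7.77 × 10^-7.
At 25 °C, E = E° − (0.0592/n) log Q = 1.82 − (0.0592/3)(-6.109) = 1.820 + 0.121 = 1.941 V.

1.94 V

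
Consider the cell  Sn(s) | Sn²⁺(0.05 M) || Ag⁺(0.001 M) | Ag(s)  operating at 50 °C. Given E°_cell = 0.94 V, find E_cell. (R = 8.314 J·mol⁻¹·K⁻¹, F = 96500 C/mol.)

0.789 V

Balancing electrons gives n = 2; the reaction quotient is Q = [Sn²⁺]/[Ag⁺]^2 = 5 × 10^4.
E = E° − (RT/nF) ln Q = 0.94 − (8.314×323)/(2×96500) × (10.820) = 0.940 − 0.151 = 0.789 V.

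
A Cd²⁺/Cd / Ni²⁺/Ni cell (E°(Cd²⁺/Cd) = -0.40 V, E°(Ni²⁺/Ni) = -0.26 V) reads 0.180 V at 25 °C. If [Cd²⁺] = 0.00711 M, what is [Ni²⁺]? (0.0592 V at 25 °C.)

From the Nernst equation, log Q = n(E° − E)/0.0592 = 2(0.14 − 0.180)/0.0592 = -1.351, so Q = 0.0445.
With Q = [Cd²⁺]/[Ni²⁺] and the known concentrations, [Ni²⁺] in the denominator gives [Ni²⁺] = 0.16 M.

0.16 M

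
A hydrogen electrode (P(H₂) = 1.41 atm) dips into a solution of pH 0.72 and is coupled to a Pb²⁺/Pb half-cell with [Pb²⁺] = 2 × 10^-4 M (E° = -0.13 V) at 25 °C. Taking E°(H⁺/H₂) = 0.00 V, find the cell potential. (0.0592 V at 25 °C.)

The hydrogen couple is the cathode, so E°_cell = 0.13 V; n = 2.
[H⁺] = 10^(−0.72) = 0.19 M, and Q = [Pb²⁺]·P(H₂) / [H⁺]^2 = 0.00777.
E = E° − (0.0592/2) log Q = 0.13 − (0.0592/2)(-2.110) = 0.192 V.

0.19 V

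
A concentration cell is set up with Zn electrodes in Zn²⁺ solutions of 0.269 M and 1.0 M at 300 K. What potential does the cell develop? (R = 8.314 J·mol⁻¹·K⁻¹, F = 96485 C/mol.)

0.017 V

Both half-cells are Zn²⁺/Zn, so E°_cell = 0. The concentrated side is the cathode; the cell reaction moves Zn²⁺ from high to low concentration with n = 2.
Q = [Zn²⁺]_dilute/[Zn²⁺]_conc = 0.269/1.0 = 0.269.
E = 0 − (RT/nF) ln Q = −((8.314×300)/(2×96485))(-1.313) = 0.0170 V.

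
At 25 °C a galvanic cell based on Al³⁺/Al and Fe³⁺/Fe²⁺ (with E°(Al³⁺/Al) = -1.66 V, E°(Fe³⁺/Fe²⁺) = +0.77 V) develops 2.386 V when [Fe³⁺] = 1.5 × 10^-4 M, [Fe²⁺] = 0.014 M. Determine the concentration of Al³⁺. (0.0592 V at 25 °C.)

From the Nernst equation, log Q = n(E° − E)/0.0592 = 3(2.43 − 2.386)/0.0592 = 2.230, so Q = 170.
With Q = [Al³⁺]·[Fe²⁺]^3/[Fe³⁺]^3 and the known concentrations, [Al³⁺] in the numerator gives [Al³⁺] = 2.1 × 10^-4 M.

2.1 × 10^-4 M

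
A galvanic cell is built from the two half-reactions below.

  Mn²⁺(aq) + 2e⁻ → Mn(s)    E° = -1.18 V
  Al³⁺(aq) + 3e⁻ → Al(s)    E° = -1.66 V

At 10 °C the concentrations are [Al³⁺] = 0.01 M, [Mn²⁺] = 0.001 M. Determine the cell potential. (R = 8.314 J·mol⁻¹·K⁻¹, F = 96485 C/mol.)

0.433 V

The Mn²⁺/Mn couple has the higher reduction potential and acts as the cathode, so E°_cell = -1.18 − (-1.66) = 0.48 V.
Balancing electrons gives n = 6; the reaction quotient is Q = [Al³⁺]^2/[Mn²⁺]^3 = 1 × 10^5.
E = E° − (RT/nF) ln Q = 0.48 − (8.314×283)/(6×96485) × (11.513) = 0.480 − 0.047 = 0.433 V.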